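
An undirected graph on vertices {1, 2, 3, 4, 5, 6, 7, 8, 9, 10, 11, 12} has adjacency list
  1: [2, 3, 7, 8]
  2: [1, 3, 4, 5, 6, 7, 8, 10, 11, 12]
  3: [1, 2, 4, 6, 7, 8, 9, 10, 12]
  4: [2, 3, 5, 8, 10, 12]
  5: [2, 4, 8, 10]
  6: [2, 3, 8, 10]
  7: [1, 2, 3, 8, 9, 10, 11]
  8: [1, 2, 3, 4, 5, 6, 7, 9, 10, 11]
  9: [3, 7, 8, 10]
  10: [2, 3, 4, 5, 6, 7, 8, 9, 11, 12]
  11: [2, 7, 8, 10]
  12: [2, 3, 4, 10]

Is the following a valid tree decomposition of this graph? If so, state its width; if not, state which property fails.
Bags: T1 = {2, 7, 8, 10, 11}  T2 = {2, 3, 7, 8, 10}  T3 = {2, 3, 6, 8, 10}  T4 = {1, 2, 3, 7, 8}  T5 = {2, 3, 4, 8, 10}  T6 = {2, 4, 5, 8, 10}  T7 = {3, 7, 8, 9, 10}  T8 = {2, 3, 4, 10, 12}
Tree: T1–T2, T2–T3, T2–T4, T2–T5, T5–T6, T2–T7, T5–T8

Vertex coverage: the bags together contain {1, 2, 3, 4, 5, 6, 7, 8, 9, 10, 11, 12}, the full vertex set. Edge coverage: each edge of G has both endpoints in at least one bag. Running intersection: for every vertex, the bags containing it form a connected subtree. All three properties hold, so this is a valid tree decomposition of width max|bag| − 1 = 4, and hence tw(G) ≤ 4.

Yes; width 4.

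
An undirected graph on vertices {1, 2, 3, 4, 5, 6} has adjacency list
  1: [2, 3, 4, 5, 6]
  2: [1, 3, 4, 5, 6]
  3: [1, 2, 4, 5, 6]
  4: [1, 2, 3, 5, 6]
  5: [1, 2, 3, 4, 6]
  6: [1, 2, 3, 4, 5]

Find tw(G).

A width-5 tree decomposition is:
Bags: B1 = {1, 2, 3, 4, 5, 6}
Tree: (single bag)
With just one bag of size 6, the width is 6 − 1 = 5, so tw(G) ≤ 5. For the lower bound, the 6 vertices {1, 2, 3, 4, 5, 6} are pairwise adjacent, and any tree decomposition puts a clique entirely inside one bag — forcing width ≥ 5. Combining the bounds, tw(G) = 5.

5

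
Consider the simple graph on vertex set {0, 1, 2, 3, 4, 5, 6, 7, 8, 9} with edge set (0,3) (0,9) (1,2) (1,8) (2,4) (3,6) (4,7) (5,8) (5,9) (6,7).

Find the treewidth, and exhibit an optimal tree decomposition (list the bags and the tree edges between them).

Every bag has size at most 3, so the width is 3 − 1 = 2 and tw(G) ≤ 2. The edges 2–1–8–5–9–0–3–6–7–4–2 form a cycle, so G is not a tree and its treewidth is at least 2. Hence tw(G) = 2 exactly.

Treewidth 2.
One optimal decomposition is:
Bags: B1 = {1, 2, 8}  B2 = {2, 5, 8}  B3 = {2, 5, 9}  B4 = {0, 2, 9}  B5 = {0, 2, 3}  B6 = {2, 3, 6}  B7 = {2, 6, 7}  B8 = {2, 4, 7}
Tree: B1–B2, B2–B3, B3–B4, B4–B5, B5–B6, B6–B7, B7–B8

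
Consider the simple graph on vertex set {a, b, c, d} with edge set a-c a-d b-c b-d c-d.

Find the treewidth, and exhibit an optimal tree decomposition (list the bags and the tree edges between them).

Each bag holds 3 vertices, so the decomposition has width 2, which upper-bounds the treewidth. On the other hand G contains the 3-clique {a, c, d}. A clique must lie in a single bag of any decomposition, so no decomposition can have width below 2. Hence tw(G) = 2 exactly.

Treewidth 2.
Bags: B1 = {a, c, d}  B2 = {b, c, d}
Tree: B1–B2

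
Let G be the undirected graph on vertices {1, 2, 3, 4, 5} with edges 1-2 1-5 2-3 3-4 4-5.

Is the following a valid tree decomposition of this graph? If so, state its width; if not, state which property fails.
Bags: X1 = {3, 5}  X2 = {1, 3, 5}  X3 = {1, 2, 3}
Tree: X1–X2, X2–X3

No — vertex 4 appears in no bag.

A tree decomposition must satisfy three properties: every vertex lies in some bag; for every edge, both endpoints lie together in some bag; and for every vertex, the bags containing it form a connected subtree. Here vertex 4 appears in no bag, so the decomposition is invalid.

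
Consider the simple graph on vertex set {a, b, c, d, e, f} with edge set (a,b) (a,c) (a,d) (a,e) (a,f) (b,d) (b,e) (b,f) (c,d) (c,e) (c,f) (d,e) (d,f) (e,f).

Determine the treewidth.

4

A width-4 tree decomposition is:
Bags: B1 = {a, b, d, e, f}  B2 = {a, c, d, e, f}
Tree: B1–B2
Each bag holds 5 vertices, so the decomposition has width 4, which upper-bounds the treewidth. On the other hand G contains the 5-clique {a, c, d, e, f}. A clique must lie in a single bag of any decomposition, so no decomposition can have width below 4. Combining the bounds, tw(G) = 4.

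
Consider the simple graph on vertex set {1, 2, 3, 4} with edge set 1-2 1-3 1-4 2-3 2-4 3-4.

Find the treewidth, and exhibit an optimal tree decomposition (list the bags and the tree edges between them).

A single bag containing all 4 vertices is trivially a valid decomposition of width 3. For the lower bound, the 4 vertices {1, 2, 3, 4} are pairwise adjacent, and any tree decomposition puts a clique entirely inside one bag — forcing width ≥ 3. Therefore the treewidth is 3.

Treewidth 3.
One such decomposition:
Bags: B1 = {1, 2, 3, 4}
Tree: (single bag)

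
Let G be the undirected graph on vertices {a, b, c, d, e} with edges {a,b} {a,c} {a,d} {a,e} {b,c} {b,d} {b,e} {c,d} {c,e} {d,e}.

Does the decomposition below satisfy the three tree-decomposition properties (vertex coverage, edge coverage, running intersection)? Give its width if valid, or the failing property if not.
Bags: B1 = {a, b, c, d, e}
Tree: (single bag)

Yes; width 4.

Vertex coverage: the bags together contain {a, b, c, d, e}, the full vertex set. Edge coverage: each edge of G has both endpoints in at least one bag. Running intersection: for every vertex, the bags containing it form a connected subtree. All three properties hold, so this is a valid tree decomposition of width max|bag| − 1 = 4, and hence tw(G) ≤ 4.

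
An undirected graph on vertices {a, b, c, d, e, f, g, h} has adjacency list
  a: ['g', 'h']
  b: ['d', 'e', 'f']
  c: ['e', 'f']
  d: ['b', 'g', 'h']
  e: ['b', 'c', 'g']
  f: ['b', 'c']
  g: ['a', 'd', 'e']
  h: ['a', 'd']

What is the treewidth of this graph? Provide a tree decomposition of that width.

Every bag has size at most 3, so the width is 3 − 1 = 2 and tw(G) ≤ 2. The edges a–h–d–g–a form a cycle, so G is not a tree and its treewidth is at least 2. Hence tw(G) = 2 exactly.

Treewidth 2.
Bags: B1 = {a, g, h}  B2 = {d, g, h}  B3 = {d, e, g}  B4 = {b, d, e}  B5 = {b, c, e}  B6 = {b, c, f}
Tree: B1–B2, B2–B3, B3–B4, B4–B5, B5–B6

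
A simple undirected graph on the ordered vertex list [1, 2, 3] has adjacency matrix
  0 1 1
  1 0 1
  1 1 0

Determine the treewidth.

2

A width-2 tree decomposition is:
Bags: B1 = {1, 2, 3}
Tree: (single bag)
With just one bag of size 3, the width is 3 − 1 = 2, so tw(G) ≤ 2. On the other hand G contains the 3-clique {1, 2, 3}. A clique must lie in a single bag of any decomposition, so no decomposition can have width below 2. Therefore the treewidth is 2.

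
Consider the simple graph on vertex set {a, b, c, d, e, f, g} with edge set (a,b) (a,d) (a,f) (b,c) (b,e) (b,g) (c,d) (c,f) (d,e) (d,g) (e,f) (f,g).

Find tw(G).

A width-3 tree decomposition is:
Bags: B1 = {b, d, f, g}  B2 = {a, b, d, f}  B3 = {b, d, e, f}  B4 = {b, c, d, f}
Tree: B1–B2, B2–B3, B3–B4
The largest bag has 4 vertices, giving width 3; this decomposition certifies tw(G) ≤ 3. For the lower bound: the 4 vertex sets {f,g}, {a,d}, {b}, {e} are disjoint, each induces a connected subgraph, and every pair is joined by at least one edge of G. Contracting each set to a single vertex therefore yields K_{4} as a minor, and since treewidth is minor-monotone, tw(G) ≥ tw(K_{4}) = 3. Combining the bounds, tw(G) = 3.

3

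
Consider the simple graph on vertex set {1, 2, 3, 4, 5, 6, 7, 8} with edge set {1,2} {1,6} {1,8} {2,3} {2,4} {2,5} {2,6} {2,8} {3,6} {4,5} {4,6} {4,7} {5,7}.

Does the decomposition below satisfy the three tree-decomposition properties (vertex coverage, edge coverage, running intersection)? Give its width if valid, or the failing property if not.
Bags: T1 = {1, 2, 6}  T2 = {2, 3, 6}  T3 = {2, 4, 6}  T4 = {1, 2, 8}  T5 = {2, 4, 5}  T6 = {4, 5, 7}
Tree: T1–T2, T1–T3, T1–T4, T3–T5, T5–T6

Yes; width 2.

Checking the three conditions: (i) the bags cover all of {1, 2, 3, 4, 5, 6, 7, 8}; (ii) for each edge, some bag contains both endpoints; (iii) the bags containing any fixed vertex form a subtree. All hold, so the decomposition is valid with width 3 − 1 = 2.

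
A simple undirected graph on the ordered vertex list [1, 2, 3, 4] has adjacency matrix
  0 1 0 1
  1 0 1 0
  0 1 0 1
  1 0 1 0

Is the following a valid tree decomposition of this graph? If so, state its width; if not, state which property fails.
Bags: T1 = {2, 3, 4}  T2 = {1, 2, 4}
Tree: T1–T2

Yes; width 2.

Vertex coverage: the bags together contain {1, 2, 3, 4}, the full vertex set. Edge coverage: each edge of G has both endpoints in at least one bag. Running intersection: for every vertex, the bags containing it form a connected subtree. All three properties hold, so this is a valid tree decomposition of width max|bag| − 1 = 2, and hence tw(G) ≤ 2.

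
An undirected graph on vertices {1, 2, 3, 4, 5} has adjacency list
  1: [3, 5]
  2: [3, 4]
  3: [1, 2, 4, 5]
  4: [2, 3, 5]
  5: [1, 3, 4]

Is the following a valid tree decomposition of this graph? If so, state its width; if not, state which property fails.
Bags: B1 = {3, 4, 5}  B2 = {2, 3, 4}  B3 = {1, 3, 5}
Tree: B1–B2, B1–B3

Yes; width 2.

Checking the three conditions: (i) the bags cover all of {1, 2, 3, 4, 5}; (ii) for each edge, some bag contains both endpoints; (iii) the bags containing any fixed vertex form a subtree. All hold, so the decomposition is valid with width 3 − 1 = 2.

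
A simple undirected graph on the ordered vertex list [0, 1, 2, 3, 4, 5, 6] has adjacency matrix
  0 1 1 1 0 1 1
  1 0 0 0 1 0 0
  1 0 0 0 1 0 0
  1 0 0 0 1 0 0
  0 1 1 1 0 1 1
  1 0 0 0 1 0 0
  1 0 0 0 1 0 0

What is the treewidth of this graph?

2

A width-2 tree decomposition is:
Bags: B1 = {0, 4, 5}  B2 = {0, 1, 4}  B3 = {0, 4, 6}  B4 = {0, 2, 4}  B5 = {0, 3, 4}
Tree: B1–B2, B2–B3, B3–B4, B4–B5
Every bag has size at most 3, so the width is 3 − 1 = 2 and tw(G) ≤ 2. For the lower bound, G contains the cycle 4–5–0–1–4, so G is not a forest; only forests have treewidth ≤ 1, hence tw(G) ≥ 2. Therefore the treewidth is 2.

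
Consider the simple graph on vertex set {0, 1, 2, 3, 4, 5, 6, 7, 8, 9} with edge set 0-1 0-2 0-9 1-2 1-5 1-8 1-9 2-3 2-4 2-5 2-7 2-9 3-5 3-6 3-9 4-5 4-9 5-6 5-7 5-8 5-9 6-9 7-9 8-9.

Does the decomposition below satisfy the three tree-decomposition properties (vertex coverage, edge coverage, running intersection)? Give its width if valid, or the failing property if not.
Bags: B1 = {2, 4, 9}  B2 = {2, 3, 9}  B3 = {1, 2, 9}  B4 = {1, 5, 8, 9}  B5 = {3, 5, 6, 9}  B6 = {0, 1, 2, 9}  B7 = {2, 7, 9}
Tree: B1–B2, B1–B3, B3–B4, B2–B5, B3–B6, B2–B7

A tree decomposition must satisfy three properties: every vertex lies in some bag; for every edge, both endpoints lie together in some bag; and for every vertex, the bags containing it form a connected subtree. Here edge (4,5) lies in no bag, so the decomposition is invalid.

No — edge (4,5) lies in no bag.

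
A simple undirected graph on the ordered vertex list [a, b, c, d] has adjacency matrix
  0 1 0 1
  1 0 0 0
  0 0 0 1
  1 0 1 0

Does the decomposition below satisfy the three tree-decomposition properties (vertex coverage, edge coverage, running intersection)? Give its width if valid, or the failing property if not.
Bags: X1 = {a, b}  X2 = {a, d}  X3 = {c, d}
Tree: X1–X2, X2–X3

Yes; width 1.

Vertex coverage: the bags together contain {a, b, c, d}, the full vertex set. Edge coverage: each edge of G has both endpoints in at least one bag. Running intersection: for every vertex, the bags containing it form a connected subtree. All three properties hold, so this is a valid tree decomposition of width max|bag| − 1 = 1, and hence tw(G) ≤ 1.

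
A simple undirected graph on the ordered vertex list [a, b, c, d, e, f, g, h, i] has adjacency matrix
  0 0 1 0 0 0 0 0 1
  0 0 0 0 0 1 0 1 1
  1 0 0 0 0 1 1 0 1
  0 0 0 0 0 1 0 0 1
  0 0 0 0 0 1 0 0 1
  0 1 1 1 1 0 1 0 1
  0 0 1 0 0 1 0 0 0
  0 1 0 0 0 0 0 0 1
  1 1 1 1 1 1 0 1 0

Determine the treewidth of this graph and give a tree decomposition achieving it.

Every bag has size at most 3, so the width is 3 − 1 = 2 and tw(G) ≤ 2. On the other hand G contains the 3-clique {c, f, g}. A clique must lie in a single bag of any decomposition, so no decomposition can have width below 2. Combining the bounds, tw(G) = 2.

Treewidth 2.
Bags: B1 = {c, f, i}  B2 = {a, c, i}  B3 = {b, f, i}  B4 = {b, h, i}  B5 = {d, f, i}  B6 = {c, f, g}  B7 = {e, f, i}
Tree: B1–B2, B1–B3, B3–B4, B3–B5, B1–B6, B3–B7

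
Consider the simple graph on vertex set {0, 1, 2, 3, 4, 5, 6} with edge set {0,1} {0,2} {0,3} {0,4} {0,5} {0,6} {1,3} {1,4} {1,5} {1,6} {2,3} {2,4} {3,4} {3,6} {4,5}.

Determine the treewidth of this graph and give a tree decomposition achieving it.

Every bag has size at most 4, so the width is 4 − 1 = 3 and tw(G) ≤ 3. On the other hand G contains the 4-clique {0, 1, 3, 4}. A clique must lie in a single bag of any decomposition, so no decomposition can have width below 3. Hence tw(G) = 3 exactly.

Treewidth 3.
Bags: B1 = {0, 2, 3, 4}  B2 = {0, 1, 3, 4}  B3 = {0, 1, 4, 5}  B4 = {0, 1, 3, 6}
Tree: B1–B2, B2–B3, B2–B4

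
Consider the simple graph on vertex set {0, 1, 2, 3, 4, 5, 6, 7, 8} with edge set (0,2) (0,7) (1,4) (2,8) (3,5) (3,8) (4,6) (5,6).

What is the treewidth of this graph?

A width-1 tree decomposition is:
Bags: B1 = {1, 4}  B2 = {4, 6}  B3 = {5, 6}  B4 = {3, 5}  B5 = {3, 8}  B6 = {2, 8}  B7 = {0, 2}  B8 = {0, 7}
Tree: B1–B2, B2–B3, B3–B4, B4–B5, B5–B6, B6–B7, B7–B8
Every bag has size at most 2, so the width is 2 − 1 = 1 and tw(G) ≤ 1. Since G has at least one edge (e.g. 1–4), it is not an edgeless graph, so tw(G) ≥ 1. Combining the bounds, tw(G) = 1.

1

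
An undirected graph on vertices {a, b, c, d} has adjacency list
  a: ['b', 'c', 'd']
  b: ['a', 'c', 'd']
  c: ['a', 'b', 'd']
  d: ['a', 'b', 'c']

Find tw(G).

A width-3 tree decomposition is:
Bags: B1 = {a, b, c, d}
Tree: (single bag)
A single bag containing all 4 vertices is trivially a valid decomposition of width 3. Conversely, {a, b, c, d} is a clique of size 4, and the vertices of any clique must share a bag in every tree decomposition; so some bag has ≥ 4 vertices and tw(G) ≥ 3. Combining the bounds, tw(G) = 3.

3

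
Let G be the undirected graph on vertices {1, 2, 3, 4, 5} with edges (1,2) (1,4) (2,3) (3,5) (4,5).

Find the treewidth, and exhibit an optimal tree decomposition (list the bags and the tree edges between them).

Every bag has size at most 3, so the width is 3 − 1 = 2 and tw(G) ≤ 2. Since 2–3–5–4–1–2 is a cycle in G, G is not acyclic. Forests are exactly the graphs of treewidth ≤ 1, so tw(G) ≥ 2. Therefore the treewidth is 2.

Treewidth 2.
Bags: B1 = {2, 3, 5}  B2 = {2, 4, 5}  B3 = {1, 2, 4}
Tree: B1–B2, B2–B3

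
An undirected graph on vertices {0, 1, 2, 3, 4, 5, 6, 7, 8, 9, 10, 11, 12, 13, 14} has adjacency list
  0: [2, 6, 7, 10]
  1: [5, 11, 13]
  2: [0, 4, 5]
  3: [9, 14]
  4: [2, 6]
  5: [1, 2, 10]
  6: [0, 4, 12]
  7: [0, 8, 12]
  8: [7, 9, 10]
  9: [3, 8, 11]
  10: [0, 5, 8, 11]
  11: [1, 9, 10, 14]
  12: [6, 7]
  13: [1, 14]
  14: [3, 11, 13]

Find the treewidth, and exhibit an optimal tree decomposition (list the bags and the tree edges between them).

Treewidth 3.
Bags: B1 = {2, 4, 6, 12}  B2 = {0, 2, 6, 12}  B3 = {0, 2, 7, 12}  B4 = {0, 2, 5, 7}  B5 = {0, 5, 7, 10}  B6 = {5, 7, 8, 10}  B7 = {1, 5, 8, 10}  B8 = {1, 8, 10, 11}  B9 = {1, 8, 9, 11}  B10 = {1, 9, 11, 13}  B11 = {9, 11, 13, 14}  B12 = {3, 9, 13, 14}
Tree: B1–B2, B2–B3, B3–B4, B4–B5, B5–B6, B6–B7, B7–B8, B8–B9, B9–B10, B10–B11, B11–B12

Every bag has size at most 4, so the width is 4 − 1 = 3 and tw(G) ≤ 3. For the lower bound: the 4 vertex sets {4,6,12}, {2}, {0}, {5,7,8,10} are disjoint, each induces a connected subgraph, and every pair is joined by at least one edge of G. Contracting each set to a single vertex therefore yields K_{4} as a minor, and since treewidth is minor-monotone, tw(G) ≥ tw(K_{4}) = 3. Combining the bounds, tw(G) = 3.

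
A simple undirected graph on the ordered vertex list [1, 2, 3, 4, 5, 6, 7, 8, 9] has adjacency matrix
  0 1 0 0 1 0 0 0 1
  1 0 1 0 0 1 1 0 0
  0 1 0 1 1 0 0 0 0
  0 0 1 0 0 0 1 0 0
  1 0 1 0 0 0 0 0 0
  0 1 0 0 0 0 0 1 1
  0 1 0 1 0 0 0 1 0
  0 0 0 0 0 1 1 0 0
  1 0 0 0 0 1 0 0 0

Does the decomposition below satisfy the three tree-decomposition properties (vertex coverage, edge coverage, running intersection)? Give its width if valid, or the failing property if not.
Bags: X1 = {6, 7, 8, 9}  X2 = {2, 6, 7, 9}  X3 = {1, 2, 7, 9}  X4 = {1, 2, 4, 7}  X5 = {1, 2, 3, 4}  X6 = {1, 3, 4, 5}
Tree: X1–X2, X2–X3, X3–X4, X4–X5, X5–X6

Yes; width 3.

Vertex coverage: the bags together contain {1, 2, 3, 4, 5, 6, 7, 8, 9}, the full vertex set. Edge coverage: each edge of G has both endpoints in at least one bag. Running intersection: for every vertex, the bags containing it form a connected subtree. All three properties hold, so this is a valid tree decomposition of width max|bag| − 1 = 3, and hence tw(G) ≤ 3.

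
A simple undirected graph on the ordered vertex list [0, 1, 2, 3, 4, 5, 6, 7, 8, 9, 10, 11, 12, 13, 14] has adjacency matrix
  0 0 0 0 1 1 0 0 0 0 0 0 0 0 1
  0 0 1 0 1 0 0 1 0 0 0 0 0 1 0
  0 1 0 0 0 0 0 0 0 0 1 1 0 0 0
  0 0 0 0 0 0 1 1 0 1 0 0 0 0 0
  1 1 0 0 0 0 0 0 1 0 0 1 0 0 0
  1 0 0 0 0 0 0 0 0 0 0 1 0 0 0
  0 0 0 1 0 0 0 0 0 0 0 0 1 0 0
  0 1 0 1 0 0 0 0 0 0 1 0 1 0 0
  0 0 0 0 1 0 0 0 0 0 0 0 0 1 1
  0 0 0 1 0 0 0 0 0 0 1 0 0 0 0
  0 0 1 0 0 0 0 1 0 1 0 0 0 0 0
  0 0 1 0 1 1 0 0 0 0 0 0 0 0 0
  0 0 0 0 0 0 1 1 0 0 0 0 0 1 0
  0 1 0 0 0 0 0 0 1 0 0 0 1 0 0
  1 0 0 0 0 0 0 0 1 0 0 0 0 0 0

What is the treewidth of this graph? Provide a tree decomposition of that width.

Treewidth 3.
Bags: B1 = {0, 5, 11, 14}  B2 = {0, 4, 11, 14}  B3 = {4, 8, 11, 14}  B4 = {2, 4, 8, 11}  B5 = {1, 2, 4, 8}  B6 = {1, 2, 8, 13}  B7 = {1, 2, 10, 13}  B8 = {1, 7, 10, 13}  B9 = {7, 10, 12, 13}  B10 = {7, 9, 10, 12}  B11 = {3, 7, 9, 12}  B12 = {3, 6, 9, 12}
Tree: B1–B2, B2–B3, B3–B4, B4–B5, B5–B6, B6–B7, B7–B8, B8–B9, B9–B10, B10–B11, B11–B12

The largest bag has 4 vertices, giving width 3; this decomposition certifies tw(G) ≤ 3. For the lower bound: the 4 vertex sets {0,5,14}, {11}, {4}, {1,2,8,13} are disjoint, each induces a connected subgraph, and every pair is joined by at least one edge of G. Contracting each set to a single vertex therefore yields K_{4} as a minor, and since treewidth is minor-monotone, tw(G) ≥ tw(K_{4}) = 3. Therefore the treewidth is 3.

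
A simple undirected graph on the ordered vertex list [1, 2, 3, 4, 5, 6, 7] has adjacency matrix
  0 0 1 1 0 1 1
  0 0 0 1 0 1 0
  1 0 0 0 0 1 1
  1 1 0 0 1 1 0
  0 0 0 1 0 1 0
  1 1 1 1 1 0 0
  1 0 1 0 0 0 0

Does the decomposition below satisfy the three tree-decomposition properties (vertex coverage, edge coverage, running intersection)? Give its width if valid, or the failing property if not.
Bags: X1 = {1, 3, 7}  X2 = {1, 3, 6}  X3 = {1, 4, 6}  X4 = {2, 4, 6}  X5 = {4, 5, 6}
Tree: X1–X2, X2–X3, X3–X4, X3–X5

Yes; width 2.

Checking the three conditions: (i) the bags cover all of {1, 2, 3, 4, 5, 6, 7}; (ii) for each edge, some bag contains both endpoints; (iii) the bags containing any fixed vertex form a subtree. All hold, so the decomposition is valid with width 3 − 1 = 2.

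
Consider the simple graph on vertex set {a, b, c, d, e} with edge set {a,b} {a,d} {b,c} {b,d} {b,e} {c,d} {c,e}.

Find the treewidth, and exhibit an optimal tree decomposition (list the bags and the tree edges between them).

Treewidth 2.
One optimal decomposition is:
Bags: B1 = {b, c, d}  B2 = {a, b, d}  B3 = {b, c, e}
Tree: B1–B2, B1–B3

Each bag holds 3 vertices, so the decomposition has width 2, which upper-bounds the treewidth. On the other hand G contains the 3-clique {b, c, d}. A clique must lie in a single bag of any decomposition, so no decomposition can have width below 2. Hence tw(G) = 2 exactly.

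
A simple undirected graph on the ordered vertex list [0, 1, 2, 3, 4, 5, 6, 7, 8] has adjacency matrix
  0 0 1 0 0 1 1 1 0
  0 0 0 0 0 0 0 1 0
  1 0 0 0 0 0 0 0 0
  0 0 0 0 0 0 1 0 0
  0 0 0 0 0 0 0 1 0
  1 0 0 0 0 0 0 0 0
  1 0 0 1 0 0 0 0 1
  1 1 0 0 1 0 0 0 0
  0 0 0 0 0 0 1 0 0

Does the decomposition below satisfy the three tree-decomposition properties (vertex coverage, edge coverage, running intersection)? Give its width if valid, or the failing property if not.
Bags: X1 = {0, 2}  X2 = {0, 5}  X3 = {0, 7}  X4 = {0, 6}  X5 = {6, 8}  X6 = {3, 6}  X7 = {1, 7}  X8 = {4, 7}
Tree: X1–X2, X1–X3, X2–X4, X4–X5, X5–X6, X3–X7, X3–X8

Every vertex of G appears in some bag (union = {0, 1, 2, 3, 4, 5, 6, 7, 8}); every edge is covered by a bag; and for each vertex v the set of bags containing v is connected in the bag tree. The decomposition is therefore valid. The largest bag has 2 vertices, so the width is 1.

Yes; width 1.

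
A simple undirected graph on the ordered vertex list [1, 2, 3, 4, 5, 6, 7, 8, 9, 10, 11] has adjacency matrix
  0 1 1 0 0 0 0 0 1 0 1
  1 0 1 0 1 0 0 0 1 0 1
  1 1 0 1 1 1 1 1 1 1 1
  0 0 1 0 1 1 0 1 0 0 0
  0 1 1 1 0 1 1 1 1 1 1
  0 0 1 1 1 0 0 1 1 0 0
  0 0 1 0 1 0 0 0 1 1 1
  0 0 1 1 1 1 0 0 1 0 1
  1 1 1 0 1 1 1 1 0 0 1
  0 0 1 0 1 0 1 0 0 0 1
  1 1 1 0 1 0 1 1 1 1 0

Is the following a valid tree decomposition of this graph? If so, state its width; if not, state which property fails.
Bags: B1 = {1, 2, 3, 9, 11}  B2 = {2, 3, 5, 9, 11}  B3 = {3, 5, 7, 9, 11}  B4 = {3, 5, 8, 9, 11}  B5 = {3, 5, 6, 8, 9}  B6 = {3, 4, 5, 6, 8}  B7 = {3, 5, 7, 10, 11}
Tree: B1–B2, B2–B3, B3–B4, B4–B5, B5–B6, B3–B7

Yes; width 4.

Checking the three conditions: (i) the bags cover all of {1, 2, 3, 4, 5, 6, 7, 8, 9, 10, 11}; (ii) for each edge, some bag contains both endpoints; (iii) the bags containing any fixed vertex form a subtree. All hold, so the decomposition is valid with width 5 − 1 = 4.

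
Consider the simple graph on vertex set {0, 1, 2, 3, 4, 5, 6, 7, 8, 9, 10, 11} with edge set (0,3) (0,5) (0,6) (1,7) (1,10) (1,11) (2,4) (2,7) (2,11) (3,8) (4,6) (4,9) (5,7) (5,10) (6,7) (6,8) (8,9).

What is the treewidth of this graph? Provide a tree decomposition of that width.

Every bag has size at most 4, so the width is 4 − 1 = 3 and tw(G) ≤ 3. For the lower bound: the 4 vertex sets {3,8,9}, {4}, {6}, {0,2,5,7} are disjoint, each induces a connected subgraph, and every pair is joined by at least one edge of G. Contracting each set to a single vertex therefore yields K_{4} as a minor, and since treewidth is minor-monotone, tw(G) ≥ tw(K_{4}) = 3. Therefore the treewidth is 3.

Treewidth 3.
One optimal decomposition is:
Bags: B1 = {3, 4, 8, 9}  B2 = {3, 4, 6, 8}  B3 = {0, 3, 4, 6}  B4 = {0, 2, 4, 6}  B5 = {0, 2, 6, 7}  B6 = {0, 2, 5, 7}  B7 = {2, 5, 7, 11}  B8 = {1, 5, 7, 11}  B9 = {1, 5, 10, 11}
Tree: B1–B2, B2–B3, B3–B4, B4–B5, B5–B6, B6–B7, B7–B8, B8–B9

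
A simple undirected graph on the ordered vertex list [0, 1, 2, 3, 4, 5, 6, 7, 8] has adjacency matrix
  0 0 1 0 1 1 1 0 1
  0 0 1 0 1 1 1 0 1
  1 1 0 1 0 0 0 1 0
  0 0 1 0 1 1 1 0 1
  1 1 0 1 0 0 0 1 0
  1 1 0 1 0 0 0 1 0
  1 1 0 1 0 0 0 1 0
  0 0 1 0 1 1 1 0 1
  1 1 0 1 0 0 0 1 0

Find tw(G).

A width-4 tree decomposition is:
Bags: B1 = {0, 1, 2, 3, 7}  B2 = {0, 1, 3, 6, 7}  B3 = {0, 1, 3, 7, 8}  B4 = {0, 1, 3, 4, 7}  B5 = {0, 1, 3, 5, 7}
Tree: B1–B2, B2–B3, B3–B4, B4–B5
Each bag holds 5 vertices, so the decomposition has width 4, which upper-bounds the treewidth. For the lower bound: the 5 vertex sets {2,7}, {0,6}, {1,8}, {3}, {4} are disjoint, each induces a connected subgraph, and every pair is joined by at least one edge of G. Contracting each set to a single vertex therefore yields K_{5} as a minor, and since treewidth is minor-monotone, tw(G) ≥ tw(K_{5}) = 4. Therefore the treewidth is 4.

4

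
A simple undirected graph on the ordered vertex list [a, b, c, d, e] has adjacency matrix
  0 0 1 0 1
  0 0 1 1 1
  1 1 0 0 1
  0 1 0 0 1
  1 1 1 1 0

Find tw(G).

A width-2 tree decomposition is:
Bags: B1 = {b, d, e}  B2 = {b, c, e}  B3 = {a, c, e}
Tree: B1–B2, B2–B3
Each bag holds 3 vertices, so the decomposition has width 2, which upper-bounds the treewidth. Conversely, {b, d, e} is a clique of size 3, and the vertices of any clique must share a bag in every tree decomposition; so some bag has ≥ 3 vertices and tw(G) ≥ 2. Hence tw(G) = 2 exactly.

2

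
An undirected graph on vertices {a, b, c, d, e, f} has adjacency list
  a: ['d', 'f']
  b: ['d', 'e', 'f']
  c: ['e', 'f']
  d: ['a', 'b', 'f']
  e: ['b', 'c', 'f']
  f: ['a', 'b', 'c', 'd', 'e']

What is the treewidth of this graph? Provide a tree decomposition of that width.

Treewidth 2.
Bags: B1 = {b, d, f}  B2 = {a, d, f}  B3 = {b, e, f}  B4 = {c, e, f}
Tree: B1–B2, B1–B3, B3–B4

Every bag has size at most 3, so the width is 3 − 1 = 2 and tw(G) ≤ 2. On the other hand G contains the 3-clique {a, d, f}. A clique must lie in a single bag of any decomposition, so no decomposition can have width below 2. Combining the bounds, tw(G) = 2.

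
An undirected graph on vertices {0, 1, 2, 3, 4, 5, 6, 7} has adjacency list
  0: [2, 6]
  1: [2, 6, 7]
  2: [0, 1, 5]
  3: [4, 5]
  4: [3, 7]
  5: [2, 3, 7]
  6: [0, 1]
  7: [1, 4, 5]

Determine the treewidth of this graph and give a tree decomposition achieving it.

Each bag holds 3 vertices, so the decomposition has width 2, which upper-bounds the treewidth. The edges 3–4–7–5–3 form a cycle, so G is not a tree and its treewidth is at least 2. Therefore the treewidth is 2.

Treewidth 2.
Bags: B1 = {3, 4, 5}  B2 = {4, 5, 7}  B3 = {2, 5, 7}  B4 = {1, 2, 7}  B5 = {0, 1, 2}  B6 = {0, 1, 6}
Tree: B1–B2, B2–B3, B3–B4, B4–B5, B5–B6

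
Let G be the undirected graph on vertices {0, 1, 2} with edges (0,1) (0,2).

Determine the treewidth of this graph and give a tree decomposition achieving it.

Treewidth 1.
One such decomposition:
Bags: B1 = {0, 1}  B2 = {0, 2}
Tree: B1–B2

The largest bag has 2 vertices, giving width 1; this decomposition certifies tw(G) ≤ 1. G has an edge, so its treewidth is at least 1. Hence tw(G) = 1 exactly.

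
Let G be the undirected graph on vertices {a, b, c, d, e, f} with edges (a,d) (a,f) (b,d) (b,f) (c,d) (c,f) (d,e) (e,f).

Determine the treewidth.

A width-2 tree decomposition is:
Bags: B1 = {b, d, f}  B2 = {c, d, f}  B3 = {a, d, f}  B4 = {d, e, f}
Tree: B1–B2, B2–B3, B3–B4
The largest bag has 3 vertices, giving width 2; this decomposition certifies tw(G) ≤ 2. The edges f–b–d–c–f form a cycle, so G is not a tree and its treewidth is at least 2. Combining the bounds, tw(G) = 2.

2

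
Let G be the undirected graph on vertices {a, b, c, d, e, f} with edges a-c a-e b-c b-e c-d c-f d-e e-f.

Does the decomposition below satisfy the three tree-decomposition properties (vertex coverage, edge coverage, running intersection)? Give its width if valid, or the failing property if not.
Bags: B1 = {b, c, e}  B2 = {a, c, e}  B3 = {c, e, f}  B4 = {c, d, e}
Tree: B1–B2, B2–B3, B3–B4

Checking the three conditions: (i) the bags cover all of {a, b, c, d, e, f}; (ii) for each edge, some bag contains both endpoints; (iii) the bags containing any fixed vertex form a subtree. All hold, so the decomposition is valid with width 3 − 1 = 2.

Yes; width 2.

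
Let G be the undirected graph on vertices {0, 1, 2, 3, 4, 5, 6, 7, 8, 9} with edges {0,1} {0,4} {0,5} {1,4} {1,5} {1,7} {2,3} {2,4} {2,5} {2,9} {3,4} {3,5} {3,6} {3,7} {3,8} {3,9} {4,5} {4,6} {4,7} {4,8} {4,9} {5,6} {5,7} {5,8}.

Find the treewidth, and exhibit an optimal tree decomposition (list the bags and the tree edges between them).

Every bag has size at most 4, so the width is 4 − 1 = 3 and tw(G) ≤ 3. Conversely, {2, 3, 4, 9} is a clique of size 4, and the vertices of any clique must share a bag in every tree decomposition; so some bag has ≥ 4 vertices and tw(G) ≥ 3. Hence tw(G) = 3 exactly.

Treewidth 3.
One optimal decomposition is:
Bags: B1 = {1, 4, 5, 7}  B2 = {3, 4, 5, 7}  B3 = {2, 3, 4, 5}  B4 = {3, 4, 5, 6}  B5 = {3, 4, 5, 8}  B6 = {2, 3, 4, 9}  B7 = {0, 1, 4, 5}
Tree: B1–B2, B2–B3, B2–B4, B2–B5, B3–B6, B1–B7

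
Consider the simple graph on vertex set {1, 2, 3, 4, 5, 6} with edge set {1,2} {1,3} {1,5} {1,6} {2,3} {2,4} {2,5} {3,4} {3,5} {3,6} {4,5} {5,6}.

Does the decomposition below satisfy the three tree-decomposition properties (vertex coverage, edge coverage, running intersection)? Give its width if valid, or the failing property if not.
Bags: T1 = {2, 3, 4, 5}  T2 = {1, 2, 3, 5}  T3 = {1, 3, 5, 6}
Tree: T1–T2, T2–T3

Yes; width 3.

Vertex coverage: the bags together contain {1, 2, 3, 4, 5, 6}, the full vertex set. Edge coverage: each edge of G has both endpoints in at least one bag. Running intersection: for every vertex, the bags containing it form a connected subtree. All three properties hold, so this is a valid tree decomposition of width max|bag| − 1 = 3, and hence tw(G) ≤ 3.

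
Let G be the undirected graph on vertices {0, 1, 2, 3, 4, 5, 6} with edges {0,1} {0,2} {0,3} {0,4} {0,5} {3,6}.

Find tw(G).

1

A width-1 tree decomposition is:
Bags: B1 = {0, 3}  B2 = {0, 4}  B3 = {3, 6}  B4 = {0, 5}  B5 = {0, 2}  B6 = {0, 1}
Tree: B1–B2, B1–B3, B1–B4, B2–B5, B4–B6
The largest bag has 2 vertices, giving width 1; this decomposition certifies tw(G) ≤ 1. G has an edge, so its treewidth is at least 1. Hence tw(G) = 1 exactly.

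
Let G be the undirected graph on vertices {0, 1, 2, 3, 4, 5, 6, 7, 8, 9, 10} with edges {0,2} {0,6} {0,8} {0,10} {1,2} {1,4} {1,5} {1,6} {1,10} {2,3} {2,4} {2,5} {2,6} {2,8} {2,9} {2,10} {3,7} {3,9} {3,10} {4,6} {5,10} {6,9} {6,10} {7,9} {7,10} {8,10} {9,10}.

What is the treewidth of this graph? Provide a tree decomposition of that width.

Each bag holds 4 vertices, so the decomposition has width 3, which upper-bounds the treewidth. For the lower bound, the 4 vertices {0, 2, 8, 10} are pairwise adjacent, and any tree decomposition puts a clique entirely inside one bag — forcing width ≥ 3. Hence tw(G) = 3 exactly.

Treewidth 3.
One such decomposition:
Bags: B1 = {0, 2, 6, 10}  B2 = {1, 2, 6, 10}  B3 = {0, 2, 8, 10}  B4 = {2, 6, 9, 10}  B5 = {1, 2, 4, 6}  B6 = {2, 3, 9, 10}  B7 = {3, 7, 9, 10}  B8 = {1, 2, 5, 10}
Tree: B1–B2, B1–B3, B2–B4, B2–B5, B4–B6, B6–B7, B2–B8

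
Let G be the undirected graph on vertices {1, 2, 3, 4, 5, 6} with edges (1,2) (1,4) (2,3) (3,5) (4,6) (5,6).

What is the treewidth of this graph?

A width-2 tree decomposition is:
Bags: B1 = {2, 3, 5}  B2 = {1, 2, 5}  B3 = {1, 4, 5}  B4 = {4, 5, 6}
Tree: B1–B2, B2–B3, B3–B4
The largest bag has 3 vertices, giving width 2; this decomposition certifies tw(G) ≤ 2. Since 5–3–2–1–4–6–5 is a cycle in G, G is not acyclic. Forests are exactly the graphs of treewidth ≤ 1, so tw(G) ≥ 2. The upper and lower bounds meet at 2, so that is the treewidth.

2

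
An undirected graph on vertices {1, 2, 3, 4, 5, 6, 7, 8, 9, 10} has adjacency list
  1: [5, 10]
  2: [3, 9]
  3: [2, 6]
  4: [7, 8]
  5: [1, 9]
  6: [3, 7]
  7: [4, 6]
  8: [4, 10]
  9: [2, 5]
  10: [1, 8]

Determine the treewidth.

2

A width-2 tree decomposition is:
Bags: B1 = {3, 6, 7}  B2 = {3, 4, 7}  B3 = {3, 4, 8}  B4 = {3, 8, 10}  B5 = {1, 3, 10}  B6 = {1, 3, 5}  B7 = {3, 5, 9}  B8 = {2, 3, 9}
Tree: B1–B2, B2–B3, B3–B4, B4–B5, B5–B6, B6–B7, B7–B8
Every bag has size at most 3, so the width is 3 − 1 = 2 and tw(G) ≤ 2. Since 3–6–7–4–8–10–1–5–9–2–3 is a cycle in G, G is not acyclic. Forests are exactly the graphs of treewidth ≤ 1, so tw(G) ≥ 2. Combining the bounds, tw(G) = 2.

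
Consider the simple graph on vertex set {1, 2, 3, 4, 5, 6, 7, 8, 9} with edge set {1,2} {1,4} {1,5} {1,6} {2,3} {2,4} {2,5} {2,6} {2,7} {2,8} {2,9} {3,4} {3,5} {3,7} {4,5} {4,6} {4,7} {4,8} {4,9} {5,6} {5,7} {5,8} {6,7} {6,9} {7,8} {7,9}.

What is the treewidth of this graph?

A width-4 tree decomposition is:
Bags: B1 = {2, 4, 5, 6, 7}  B2 = {2, 3, 4, 5, 7}  B3 = {2, 4, 5, 7, 8}  B4 = {1, 2, 4, 5, 6}  B5 = {2, 4, 6, 7, 9}
Tree: B1–B2, B2–B3, B1–B4, B1–B5
Every bag has size at most 5, so the width is 5 − 1 = 4 and tw(G) ≤ 4. On the other hand G contains the 5-clique {2, 4, 6, 7, 9}. A clique must lie in a single bag of any decomposition, so no decomposition can have width below 4. Combining the bounds, tw(G) = 4.

4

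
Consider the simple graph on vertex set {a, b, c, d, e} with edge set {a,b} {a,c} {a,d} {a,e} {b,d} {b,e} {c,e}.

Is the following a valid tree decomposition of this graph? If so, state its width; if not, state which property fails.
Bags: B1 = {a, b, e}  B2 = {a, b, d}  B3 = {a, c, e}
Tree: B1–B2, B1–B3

Every vertex of G appears in some bag (union = {a, b, c, d, e}); every edge is covered by a bag; and for each vertex v the set of bags containing v is connected in the bag tree. The decomposition is therefore valid. The largest bag has 3 vertices, so the width is 2.

Yes; width 2.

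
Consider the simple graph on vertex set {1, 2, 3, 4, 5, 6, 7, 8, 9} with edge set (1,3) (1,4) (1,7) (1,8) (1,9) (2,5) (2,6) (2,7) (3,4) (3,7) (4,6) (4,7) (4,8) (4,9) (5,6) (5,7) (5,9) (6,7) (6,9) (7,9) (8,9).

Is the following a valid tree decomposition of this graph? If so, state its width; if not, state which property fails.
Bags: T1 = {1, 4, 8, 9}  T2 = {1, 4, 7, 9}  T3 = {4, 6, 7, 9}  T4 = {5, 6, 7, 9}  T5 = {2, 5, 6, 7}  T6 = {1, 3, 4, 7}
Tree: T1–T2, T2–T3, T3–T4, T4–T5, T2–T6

Yes; width 3.

Vertex coverage: the bags together contain {1, 2, 3, 4, 5, 6, 7, 8, 9}, the full vertex set. Edge coverage: each edge of G has both endpoints in at least one bag. Running intersection: for every vertex, the bags containing it form a connected subtree. All three properties hold, so this is a valid tree decomposition of width max|bag| − 1 = 3, and hence tw(G) ≤ 3.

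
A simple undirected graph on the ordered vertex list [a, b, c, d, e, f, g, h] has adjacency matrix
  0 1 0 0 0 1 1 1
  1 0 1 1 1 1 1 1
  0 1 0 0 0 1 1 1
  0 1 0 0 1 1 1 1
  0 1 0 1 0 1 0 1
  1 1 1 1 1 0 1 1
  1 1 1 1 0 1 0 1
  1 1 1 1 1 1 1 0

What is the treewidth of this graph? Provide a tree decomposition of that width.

Treewidth 4.
Bags: B1 = {b, d, f, g, h}  B2 = {b, d, e, f, h}  B3 = {b, c, f, g, h}  B4 = {a, b, f, g, h}
Tree: B1–B2, B1–B3, B1–B4

Each bag holds 5 vertices, so the decomposition has width 4, which upper-bounds the treewidth. Conversely, {b, d, f, g, h} is a clique of size 5, and the vertices of any clique must share a bag in every tree decomposition; so some bag has ≥ 5 vertices and tw(G) ≥ 4. Combining the bounds, tw(G) = 4.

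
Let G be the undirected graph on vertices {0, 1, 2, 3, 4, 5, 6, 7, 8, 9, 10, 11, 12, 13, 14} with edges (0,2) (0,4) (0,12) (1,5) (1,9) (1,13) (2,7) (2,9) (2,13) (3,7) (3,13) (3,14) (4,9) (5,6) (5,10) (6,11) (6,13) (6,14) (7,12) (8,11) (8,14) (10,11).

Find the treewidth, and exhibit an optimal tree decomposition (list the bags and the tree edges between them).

Each bag holds 4 vertices, so the decomposition has width 3, which upper-bounds the treewidth. For the lower bound: the 4 vertex sets {8,10,11}, {5}, {6}, {1,3,13,14} are disjoint, each induces a connected subgraph, and every pair is joined by at least one edge of G. Contracting each set to a single vertex therefore yields K_{4} as a minor, and since treewidth is minor-monotone, tw(G) ≥ tw(K_{4}) = 3. Hence tw(G) = 3 exactly.

Treewidth 3.
Bags: B1 = {5, 8, 10, 11}  B2 = {5, 6, 8, 11}  B3 = {5, 6, 8, 14}  B4 = {1, 5, 6, 14}  B5 = {1, 6, 13, 14}  B6 = {1, 3, 13, 14}  B7 = {1, 3, 9, 13}  B8 = {2, 3, 9, 13}  B9 = {2, 3, 7, 9}  B10 = {2, 4, 7, 9}  B11 = {0, 2, 4, 7}  B12 = {0, 4, 7, 12}
Tree: B1–B2, B2–B3, B3–B4, B4–B5, B5–B6, B6–B7, B7–B8, B8–B9, B9–B10, B10–B11, B11–B12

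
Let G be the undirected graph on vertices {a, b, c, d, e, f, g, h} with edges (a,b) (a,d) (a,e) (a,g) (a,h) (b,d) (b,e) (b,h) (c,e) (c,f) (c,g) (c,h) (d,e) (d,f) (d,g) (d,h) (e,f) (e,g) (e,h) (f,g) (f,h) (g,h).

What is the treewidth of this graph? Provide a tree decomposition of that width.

The largest bag has 5 vertices, giving width 4; this decomposition certifies tw(G) ≤ 4. On the other hand G contains the 5-clique {d, e, f, g, h}. A clique must lie in a single bag of any decomposition, so no decomposition can have width below 4. Therefore the treewidth is 4.

Treewidth 4.
Bags: B1 = {a, b, d, e, h}  B2 = {a, d, e, g, h}  B3 = {d, e, f, g, h}  B4 = {c, e, f, g, h}
Tree: B1–B2, B2–B3, B3–B4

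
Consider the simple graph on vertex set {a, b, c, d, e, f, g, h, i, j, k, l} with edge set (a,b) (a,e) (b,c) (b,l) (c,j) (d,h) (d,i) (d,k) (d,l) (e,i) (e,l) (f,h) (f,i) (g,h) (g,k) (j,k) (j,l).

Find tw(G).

3

A width-3 tree decomposition is:
Bags: B1 = {f, g, h, k}  B2 = {d, f, h, k}  B3 = {d, f, i, k}  B4 = {d, i, j, k}  B5 = {d, i, j, l}  B6 = {e, i, j, l}  B7 = {c, e, j, l}  B8 = {b, c, e, l}  B9 = {a, b, c, e}
Tree: B1–B2, B2–B3, B3–B4, B4–B5, B5–B6, B6–B7, B7–B8, B8–B9
Each bag holds 4 vertices, so the decomposition has width 3, which upper-bounds the treewidth. For the lower bound: the 4 vertex sets {f,g,h}, {k}, {d}, {e,i,j,l} are disjoint, each induces a connected subgraph, and every pair is joined by at least one edge of G. Contracting each set to a single vertex therefore yields K_{4} as a minor, and since treewidth is minor-monotone, tw(G) ≥ tw(K_{4}) = 3. Hence tw(G) = 3 exactly.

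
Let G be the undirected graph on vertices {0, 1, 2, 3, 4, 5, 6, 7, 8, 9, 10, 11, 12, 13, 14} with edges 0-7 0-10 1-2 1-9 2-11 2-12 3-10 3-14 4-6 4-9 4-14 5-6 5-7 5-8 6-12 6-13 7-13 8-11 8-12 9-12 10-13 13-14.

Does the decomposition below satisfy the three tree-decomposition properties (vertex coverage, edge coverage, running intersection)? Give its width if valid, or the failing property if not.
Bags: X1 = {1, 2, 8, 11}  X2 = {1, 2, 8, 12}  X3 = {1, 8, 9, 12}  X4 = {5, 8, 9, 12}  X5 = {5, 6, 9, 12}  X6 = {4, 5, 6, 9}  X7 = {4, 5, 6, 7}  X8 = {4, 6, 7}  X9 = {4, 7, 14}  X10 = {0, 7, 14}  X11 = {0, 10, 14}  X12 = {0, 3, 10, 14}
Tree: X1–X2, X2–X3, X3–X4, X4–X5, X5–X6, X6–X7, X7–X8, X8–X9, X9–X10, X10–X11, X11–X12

A tree decomposition must satisfy three properties: every vertex lies in some bag; for every edge, both endpoints lie together in some bag; and for every vertex, the bags containing it form a connected subtree. Here vertex 13 appears in no bag, so the decomposition is invalid.

No — vertex 13 appears in no bag.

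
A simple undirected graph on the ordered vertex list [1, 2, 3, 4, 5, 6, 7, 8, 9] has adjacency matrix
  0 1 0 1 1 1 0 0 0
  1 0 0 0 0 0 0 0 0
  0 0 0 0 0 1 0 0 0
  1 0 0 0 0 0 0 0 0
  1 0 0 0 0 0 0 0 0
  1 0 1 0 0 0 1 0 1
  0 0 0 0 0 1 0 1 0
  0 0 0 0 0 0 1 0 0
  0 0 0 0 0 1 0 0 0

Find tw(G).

A width-1 tree decomposition is:
Bags: B1 = {6, 7}  B2 = {1, 6}  B3 = {6, 9}  B4 = {1, 5}  B5 = {1, 4}  B6 = {1, 2}  B7 = {3, 6}  B8 = {7, 8}
Tree: B1–B2, B1–B3, B2–B4, B4–B5, B2–B6, B3–B7, B1–B8
Each bag holds 2 vertices, so the decomposition has width 1, which upper-bounds the treewidth. Since G has at least one edge (e.g. 7–6), it is not an edgeless graph, so tw(G) ≥ 1. Combining the bounds, tw(G) = 1.

1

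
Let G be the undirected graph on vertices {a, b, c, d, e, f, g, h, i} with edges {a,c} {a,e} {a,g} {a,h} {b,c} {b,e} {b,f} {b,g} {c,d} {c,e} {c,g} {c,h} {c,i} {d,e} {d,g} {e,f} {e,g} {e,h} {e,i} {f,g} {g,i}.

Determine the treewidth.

3

A width-3 tree decomposition is:
Bags: B1 = {a, c, e, g}  B2 = {c, d, e, g}  B3 = {c, e, g, i}  B4 = {b, c, e, g}  B5 = {b, e, f, g}  B6 = {a, c, e, h}
Tree: B1–B2, B2–B3, B2–B4, B4–B5, B1–B6
Every bag has size at most 4, so the width is 4 − 1 = 3 and tw(G) ≤ 3. For the lower bound, the 4 vertices {c, d, e, g} are pairwise adjacent, and any tree decomposition puts a clique entirely inside one bag — forcing width ≥ 3. The upper and lower bounds meet at 3, so that is the treewidth.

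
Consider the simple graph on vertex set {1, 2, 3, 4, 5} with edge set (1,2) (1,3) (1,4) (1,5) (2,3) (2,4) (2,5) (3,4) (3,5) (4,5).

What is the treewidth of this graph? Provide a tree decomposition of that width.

With just one bag of size 5, the width is 5 − 1 = 4, so tw(G) ≤ 4. On the other hand G contains the 5-clique {1, 2, 3, 4, 5}. A clique must lie in a single bag of any decomposition, so no decomposition can have width below 4. Hence tw(G) = 4 exactly.

Treewidth 4.
One optimal decomposition is:
Bags: B1 = {1, 2, 3, 4, 5}
Tree: (single bag)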